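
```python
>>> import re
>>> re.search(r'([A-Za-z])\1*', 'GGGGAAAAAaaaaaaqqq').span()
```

(0, 4)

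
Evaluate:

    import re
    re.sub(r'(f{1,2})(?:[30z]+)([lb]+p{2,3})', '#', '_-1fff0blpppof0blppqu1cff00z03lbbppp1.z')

The pattern matches 1 to 2 of a literal 'f' (captured); then one or more of one of [30z] (non-capturing group); then one or more of one of [lb], then 2 to 3 of the literal 'p' (captured).
Matches: at [4:12] → 'ff0blppp'; at [13:19] → 'f0blpp'; at [23:36] → 'ff00z03lbbppp'.
`sub` substitutes '#' at each match site.

'_-1f#o#qu1c#1.z'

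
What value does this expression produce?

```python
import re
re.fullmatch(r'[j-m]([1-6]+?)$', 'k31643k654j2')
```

None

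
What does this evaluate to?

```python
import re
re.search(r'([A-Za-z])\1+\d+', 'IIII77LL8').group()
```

A backreference is literal: `\1` must see the identical characters the first group matched.
`search` walks the string left to right and returns the first match it finds.
The match spans [0:6] → 'IIII77'.
Captured: group 1 = 'I'.

'IIII77'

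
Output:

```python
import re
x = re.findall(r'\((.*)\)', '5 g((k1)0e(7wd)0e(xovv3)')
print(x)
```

With a single group, `findall` returns only what that group captured — 1 item.

['(k1)0e(7wd)0e(xovv3']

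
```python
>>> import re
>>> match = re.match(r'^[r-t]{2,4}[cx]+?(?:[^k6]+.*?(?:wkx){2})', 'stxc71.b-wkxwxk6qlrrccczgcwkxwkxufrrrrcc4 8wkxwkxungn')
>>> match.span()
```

This matches anchored at the start of the string; then 2 to 4 of a character in [r-t], then one or more of one of [cx] (lazy); then one or more of any character except [k6], then zero or more of any character (lazy), then the literal 'wkx' repeated 2 times (non-capturing group).
Because the quantifier is non-greedy, it stops expanding at the earliest point where the rest of the pattern can succeed.
`re.match` only tries the pattern at the start of the string.
The match spans [0:32] → 'stxc71.b-wkxwxk6qlrrccczgcwkxwkx'.

(0, 32)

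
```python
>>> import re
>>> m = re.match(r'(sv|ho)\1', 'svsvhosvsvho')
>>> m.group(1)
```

'sv'

The match spans [0:4] → 'svsv'.
Captured: group 1 = 'sv'.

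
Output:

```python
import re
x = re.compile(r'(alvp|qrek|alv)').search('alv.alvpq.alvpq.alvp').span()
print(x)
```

Unlike `match`, `search` isn't anchored — it looks for the pattern anywhere in the string.
The match spans [0:3] → 'alv'.
Captured: group 1 = 'alv'.

(0, 3)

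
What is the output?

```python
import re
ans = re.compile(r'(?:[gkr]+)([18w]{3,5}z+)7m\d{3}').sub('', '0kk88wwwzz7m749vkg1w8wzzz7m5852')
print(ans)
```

The pattern matches one or more of one of [gkr] (non-capturing group); then 3 to 5 of one of [18w], then one or more of the literal 'z' (captured); then the literal '7m', then exactly 3 of a digit.
Every occurrence is swapped for ''.

0v2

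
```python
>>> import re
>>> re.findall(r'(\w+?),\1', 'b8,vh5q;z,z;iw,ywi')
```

After group 1 captures some text, `\1` only succeeds where that same text appears again.
Scanning left to right: at [8:11] match 'z,z', group 1 = 'z'.
`findall` collects group 1 from the one match (1 total).

['z']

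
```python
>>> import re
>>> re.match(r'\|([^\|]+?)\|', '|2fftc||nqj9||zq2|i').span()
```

(0, 7)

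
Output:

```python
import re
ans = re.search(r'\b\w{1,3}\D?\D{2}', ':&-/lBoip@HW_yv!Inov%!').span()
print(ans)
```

(4, 10)

Pattern: a word boundary (`\b`, zero-width); then 1 to 3 of a word character, then optionally a non-digit; then exactly 2 of a non-digit.
Unlike `match`, `search` isn't anchored — it looks for the pattern anywhere in the string.
The match spans [4:10] → 'lBoip@'.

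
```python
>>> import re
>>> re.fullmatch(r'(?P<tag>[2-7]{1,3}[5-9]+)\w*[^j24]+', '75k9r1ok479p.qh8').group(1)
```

The pattern matches 1 to 3 of a character in [2-7], then one or more of a character in [5-9] (captured as 'tag'); then zero or more of a word character, then one or more of any character except [j24].
`fullmatch` succeeds only if the pattern covers the string from start to end.
The match spans [0:16] → '75k9r1ok479p.qh8'.
Captured: group 1 = '75'.

'75'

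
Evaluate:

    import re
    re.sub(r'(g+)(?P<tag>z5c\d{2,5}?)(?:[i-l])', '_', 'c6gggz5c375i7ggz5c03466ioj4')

'c6_7_oj4'

This matches one or more of a literal 'g' (captured); then the literal 'z5c', then 2 to 5 of a digit (lazy) (captured as 'tag'); then a character in [i-l] (non-capturing group).
Matches: at [2:12] → 'gggz5c375i'; at [13:24] → 'ggz5c03466i'.
Every occurrence is swapped for '_'.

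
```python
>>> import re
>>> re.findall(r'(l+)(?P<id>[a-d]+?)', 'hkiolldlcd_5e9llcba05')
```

Pattern: one or more of a literal 'l' (captured); then one or more of a character in [a-d] (lazy) (captured as 'id').
Lazy quantifiers expand one character at a time until the remainder of the pattern can match.
Scanning left to right: at [4:7] match 'lld', groups = ('ll', 'd'); at [7:9] match 'lc', groups = ('l', 'c'); at [14:17] match 'llc', groups = ('ll', 'c').
2 groups means each result is a tuple of 2 captured strings — 3 here.

[('ll', 'd'), ('l', 'c'), ('ll', 'c')]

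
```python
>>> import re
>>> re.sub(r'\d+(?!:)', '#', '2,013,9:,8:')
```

'#,#,9:,8:'

The negative lookaround is zero-width — it rules out positions where the adjacent text would match, without consuming anything.
Every occurrence is swapped for '#'.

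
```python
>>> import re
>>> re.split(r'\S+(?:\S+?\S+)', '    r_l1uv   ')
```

The pattern matches one or more of a non-whitespace character; then one or more of a non-whitespace character (lazy), then one or more of a non-whitespace character (non-capturing group).
Each match becomes a cut point; 2 segments remain.

['    ', '   ']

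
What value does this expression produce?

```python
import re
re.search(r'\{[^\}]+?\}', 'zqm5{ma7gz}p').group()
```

'{ma7gz}'

`search` walks the string left to right and returns the first match it finds.
The match spans [4:11] → '{ma7gz}'.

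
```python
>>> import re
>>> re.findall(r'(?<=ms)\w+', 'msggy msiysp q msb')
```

The positive lookaround only admits positions where the adjacent text matches; those characters stay outside the span.
No capturing groups, so `findall` returns the 3 full match strings.

['ggy', 'iysp', 'b']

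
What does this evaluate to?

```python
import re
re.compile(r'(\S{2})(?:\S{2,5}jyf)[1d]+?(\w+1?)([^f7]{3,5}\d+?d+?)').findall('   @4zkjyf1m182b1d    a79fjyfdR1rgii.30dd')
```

The pattern matches exactly 2 of a non-whitespace character (captured); then 2 to 5 of a non-whitespace character, then the literal 'jyf' (non-capturing group); then one or more of one of [1d] (lazy); then one or more of a word character, then optionally the literal '1' (captured); then 3 to 5 of any character except [f7], then one or more of a digit (lazy), then one or more of a literal 'd' (lazy) (captured).
Lazy quantifiers expand one character at a time until the remainder of the pattern can match.
Scanning left to right: at [3:18] match '@4zkjyf1m182b1d', groups = ('@4', 'm1', '82b1d'); at [22:40] match 'a79fjyfdR1rgii.30d', groups = ('a7', 'R1rgi', 'i.30d').
3 groups means each result is a tuple of 3 captured strings — 2 here.

[('@4', 'm1', '82b1d'), ('a7', 'R1rgi', 'i.30d')]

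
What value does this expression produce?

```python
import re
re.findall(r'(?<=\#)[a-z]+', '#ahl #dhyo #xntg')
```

The `(?=…)`/`(?<=…)` assertion just peeks at neighbouring text; it doesn't advance the match position.
Walking the string: at [1:4] → 'ahl'; at [6:10] → 'dhyo'; at [12:16] → 'xntg'.
No capturing groups, so `findall` returns the 3 full match strings.

['ahl', 'dhyo', 'xntg']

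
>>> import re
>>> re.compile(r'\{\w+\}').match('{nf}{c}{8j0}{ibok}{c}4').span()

With `match`, the pattern is implicitly anchored at the beginning.
The match spans [0:4] → '{nf}'.

(0, 4)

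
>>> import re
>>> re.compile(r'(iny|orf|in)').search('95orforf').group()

'orf'

The match spans [2:5] → 'orf'.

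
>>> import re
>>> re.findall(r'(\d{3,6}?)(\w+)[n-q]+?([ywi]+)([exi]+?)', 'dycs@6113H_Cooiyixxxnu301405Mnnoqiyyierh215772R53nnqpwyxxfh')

[('611', '3H_Cooiyixxxnu301405Mnnoqiyyierh215772R53nnq', 'wy', 'x')]

Because the quantifier is non-greedy, it stops expanding at the earliest point where the rest of the pattern can succeed.
`findall` packs the 4 group values into a tuple for every match.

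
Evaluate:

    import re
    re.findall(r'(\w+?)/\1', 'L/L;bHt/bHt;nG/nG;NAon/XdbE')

['L', 'bHt', 'nG']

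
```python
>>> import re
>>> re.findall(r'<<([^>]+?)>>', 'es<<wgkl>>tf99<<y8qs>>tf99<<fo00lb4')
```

Scanning left to right: at [2:10] match '<<wgkl>>', group 1 = 'wgkl'; at [14:22] match '<<y8qs>>', group 1 = 'y8qs'.
`findall` collects group 1 from each match (2 total).

['wgkl', 'y8qs']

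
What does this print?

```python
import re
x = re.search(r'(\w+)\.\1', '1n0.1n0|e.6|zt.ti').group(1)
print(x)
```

1n0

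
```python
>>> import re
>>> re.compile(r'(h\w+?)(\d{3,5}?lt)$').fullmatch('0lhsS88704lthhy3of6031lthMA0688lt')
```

`fullmatch` succeeds only if the pattern covers the string from start to end.
Here the pattern can't cover the whole string, so the call returns None.

None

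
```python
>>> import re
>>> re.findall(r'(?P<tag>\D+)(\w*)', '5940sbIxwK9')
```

[('sbIxwK', '9')]

This matches one or more of a non-digit (captured as 'tag'); then zero or more of a word character (captured).
Walking the string: at [4:11] match 'sbIxwK9', groups = ('sbIxwK', '9').
2 groups means the one result is a tuple of 2 captured strings — 1 here.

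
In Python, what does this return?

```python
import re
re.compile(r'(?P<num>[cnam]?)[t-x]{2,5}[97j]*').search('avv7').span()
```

(0, 4)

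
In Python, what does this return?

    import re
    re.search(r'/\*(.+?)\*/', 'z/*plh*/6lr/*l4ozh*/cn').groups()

('plh',)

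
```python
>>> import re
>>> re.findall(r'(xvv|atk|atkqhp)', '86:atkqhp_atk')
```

['atk', 'atk']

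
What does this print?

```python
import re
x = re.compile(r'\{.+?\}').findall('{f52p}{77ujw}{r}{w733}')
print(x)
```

['{f52p}', '{77ujw}', '{r}', '{w733}']

The `?` after the quantifier makes it lazy — it takes as little as possible before letting the rest of the pattern try.
With no groups in the pattern, `findall` gives back each whole match — 4 here.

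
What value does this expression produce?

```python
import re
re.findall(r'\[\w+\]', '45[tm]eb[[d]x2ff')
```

['[tm]', '[d]']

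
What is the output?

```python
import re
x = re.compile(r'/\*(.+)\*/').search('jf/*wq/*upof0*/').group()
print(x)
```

/*wq/*upof0*/

Unlike `match`, `search` isn't anchored — it looks for the pattern anywhere in the string.
The match spans [2:15] → '/*wq/*upof0*/'.
Captured: group 1 = 'wq/*upof0'.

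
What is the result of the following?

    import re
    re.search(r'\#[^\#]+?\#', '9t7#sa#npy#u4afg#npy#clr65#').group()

'#sa#'

The match spans [3:7] → '#sa#'.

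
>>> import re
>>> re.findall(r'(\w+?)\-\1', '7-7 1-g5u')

['7']

`\1` has to match the exact text group 1 already captured.
Walking the string: at [0:3] match '7-7', group 1 = '7'.
`findall` collects group 1 from the one match (1 total).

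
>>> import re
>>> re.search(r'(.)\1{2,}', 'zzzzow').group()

After group 1 captures some text, `\1` only succeeds where that same text appears again.
Unlike `match`, `search` isn't anchored — it looks for the pattern anywhere in the string.
The match spans [0:4] → 'zzzz'.
Captured: group 1 = 'z'.

'zzzz'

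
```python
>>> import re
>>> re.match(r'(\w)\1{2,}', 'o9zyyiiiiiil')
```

None

`re.match` won't scan ahead — the pattern has to work from the very first character.
Here the pattern fails at index 0, so the call returns None.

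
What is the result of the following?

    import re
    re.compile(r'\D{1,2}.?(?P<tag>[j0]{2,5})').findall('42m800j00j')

Pattern: 1 to 2 of a non-digit, then optionally any character; then 2 to 5 of one of [j0] (captured as 'tag').
Because there's exactly one group, `findall` drops the full match and keeps group 1 from the one hit.

['00j00']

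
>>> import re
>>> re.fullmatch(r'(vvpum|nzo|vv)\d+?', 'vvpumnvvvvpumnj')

None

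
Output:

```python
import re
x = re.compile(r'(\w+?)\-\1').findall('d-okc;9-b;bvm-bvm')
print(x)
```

After group 1 captures some text, `\1` only succeeds where that same text appears again.
Scanning left to right: at [10:17] match 'bvm-bvm', group 1 = 'bvm'.
One capturing group, so `findall` returns just the captured substring from the one match — 1 in all.

['bvm']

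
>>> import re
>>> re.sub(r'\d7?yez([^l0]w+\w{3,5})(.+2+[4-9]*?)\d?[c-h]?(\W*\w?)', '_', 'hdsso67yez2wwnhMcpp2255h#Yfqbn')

'hdsso_h#Yfqbn'

A non-greedy quantifier consumes as few characters as it can — just enough that the remainder of the pattern still matches from where it stops; whatever follows it matches normally.
`sub` substitutes '_' at each match site.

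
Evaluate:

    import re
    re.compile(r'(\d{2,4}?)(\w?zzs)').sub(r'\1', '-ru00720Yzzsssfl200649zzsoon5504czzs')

'-ru00720ssfl20064oon5504'

The replacement refers to a captured group, so each match is rewritten using its own captured text.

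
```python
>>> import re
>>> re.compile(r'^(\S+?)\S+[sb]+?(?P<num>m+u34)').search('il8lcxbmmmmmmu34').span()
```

(0, 16)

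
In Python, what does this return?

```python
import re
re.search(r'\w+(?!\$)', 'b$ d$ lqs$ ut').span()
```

(6, 8)

A negative assertion filters positions out without eating any characters.
Unlike `match`, `search` isn't anchored — it looks for the pattern anywhere in the string.
The match spans [6:8] → 'lq'.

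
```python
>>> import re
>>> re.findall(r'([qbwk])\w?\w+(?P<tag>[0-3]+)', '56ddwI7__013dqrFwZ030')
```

Pattern: one of [qbwk] (captured); then optionally a word character, then one or more of a word character; then one or more of a character in [0-3] (captured as 'tag').
Multiple groups make `findall` return tuples — one 2-tuple for the one match.

[('w', '0')]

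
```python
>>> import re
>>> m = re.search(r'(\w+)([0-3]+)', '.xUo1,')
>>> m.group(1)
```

'xUo'

Pattern: one or more of a word character (captured); then one or more of a character in [0-3] (captured).
`search` walks the string left to right and returns the first match it finds.
The match spans [1:5] → 'xUo1'.
Captured: group 1 = 'xUo', group 2 = '1'.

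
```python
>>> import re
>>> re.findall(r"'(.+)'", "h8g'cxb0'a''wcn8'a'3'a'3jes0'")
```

["cxb0'a''wcn8'a'3'a'3jes0"]

One capturing group, so `findall` returns just the captured substring from the one match — 1 in all.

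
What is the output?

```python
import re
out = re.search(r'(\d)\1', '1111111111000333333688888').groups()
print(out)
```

The match spans [0:2] → '11'.
Captured: group 1 = '1'.

('1',)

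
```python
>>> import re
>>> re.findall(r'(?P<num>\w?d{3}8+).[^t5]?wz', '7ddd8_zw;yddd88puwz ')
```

['yddd88']

The pattern matches optionally a word character, then exactly 3 of the literal 'd', then one or more of a literal '8' (captured as 'num'); then any character, then optionally any character except [t5], then the literal 'wz'.
Matches: at [9:19] match 'yddd88puwz', group 1 = 'yddd88'.
Because there's exactly one group, `findall` drops the full match and keeps group 1 from the one hit.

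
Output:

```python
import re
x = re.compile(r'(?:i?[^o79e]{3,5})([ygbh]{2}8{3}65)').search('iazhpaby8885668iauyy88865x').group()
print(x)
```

68iauyy88865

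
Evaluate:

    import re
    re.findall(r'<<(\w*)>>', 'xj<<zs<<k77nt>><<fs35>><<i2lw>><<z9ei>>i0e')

Walking the string: at [6:15] match '<<k77nt>>', group 1 = 'k77nt'; at [15:23] match '<<fs35>>', group 1 = 'fs35'; at [23:31] match '<<i2lw>>', group 1 = 'i2lw'; at [31:39] match '<<z9ei>>', group 1 = 'z9ei'.
Because there's exactly one group, `findall` drops the full match and keeps group 1 from each hit.

['k77nt', 'fs35', 'i2lw', 'z9ei']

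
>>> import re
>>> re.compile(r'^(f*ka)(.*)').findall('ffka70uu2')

[('ffka', '70uu2')]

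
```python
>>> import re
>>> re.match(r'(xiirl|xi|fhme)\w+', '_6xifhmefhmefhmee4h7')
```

`re.match` won't scan ahead — the pattern has to work from the very first character.
Here the string doesn't start with a match, so the call returns None.

None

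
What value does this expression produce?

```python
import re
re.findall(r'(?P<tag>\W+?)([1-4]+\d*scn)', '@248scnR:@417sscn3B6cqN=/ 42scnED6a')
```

This matches one or more of a non-word character (lazy) (captured as 'tag'); then one or more of a character in [1-4], then zero or more of a digit, then the literal 'scn' (captured).
`findall` packs the 2 group values into a tuple for every match.

[('@', '248scn'), ('=/ ', '42scn')]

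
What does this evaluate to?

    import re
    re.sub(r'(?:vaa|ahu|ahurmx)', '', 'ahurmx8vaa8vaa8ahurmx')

`|` is ordered: at each position the engine commits to the first alternative that works.
Every occurrence is swapped for ''.

'rmx888rmx'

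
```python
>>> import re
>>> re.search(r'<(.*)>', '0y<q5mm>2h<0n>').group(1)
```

'q5mm>2h<0n'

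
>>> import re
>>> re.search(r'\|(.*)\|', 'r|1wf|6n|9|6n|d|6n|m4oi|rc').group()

The match spans [1:24] → '|1wf|6n|9|6n|d|6n|m4oi|'.

'|1wf|6n|9|6n|d|6n|m4oi|'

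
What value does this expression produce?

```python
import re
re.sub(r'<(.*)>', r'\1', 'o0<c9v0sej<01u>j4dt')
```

'o0c9v0sej<01uj4dt'

Matches: at [2:15] → '<c9v0sej<01u>'.
Each match is replaced using the text its own group 1 captured.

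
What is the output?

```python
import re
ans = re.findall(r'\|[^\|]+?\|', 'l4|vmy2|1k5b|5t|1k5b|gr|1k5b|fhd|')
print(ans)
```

Since nothing is captured, `findall` lists the 4 matched substrings directly.

['|vmy2|', '|5t|', '|gr|', '|fhd|']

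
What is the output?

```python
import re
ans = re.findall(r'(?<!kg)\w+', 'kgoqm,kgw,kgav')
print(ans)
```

`(?!…)`/`(?<!…)` only lets a position through if the neighbouring text does NOT match; no characters are consumed.
Matches: at [0:5] → 'kgoqm'; at [6:9] → 'kgw'; at [10:14] → 'kgav'.
Since nothing is captured, `findall` lists the 3 matched substrings directly.

['kgoqm', 'kgw', 'kgav']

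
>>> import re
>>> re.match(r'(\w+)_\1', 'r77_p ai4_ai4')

None

The backreference `\1` re-matches whatever the first group consumed, character for character.
`re.match` won't scan ahead — the pattern has to work from the very first character.
Here the string doesn't start with a match, so the call returns None.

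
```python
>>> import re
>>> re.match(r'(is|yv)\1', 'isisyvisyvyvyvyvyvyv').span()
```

`\1` has to match the exact text group 1 already captured.
`match` is anchored at position 0; if the pattern doesn't fit there, it returns None.
The match spans [0:4] → 'isis'.
Captured: group 1 = 'is'.

(0, 4)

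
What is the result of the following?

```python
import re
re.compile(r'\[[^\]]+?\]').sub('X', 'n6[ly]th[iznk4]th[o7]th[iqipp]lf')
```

Matches: at [2:6] → '[ly]'; at [8:15] → '[iznk4]'; at [17:21] → '[o7]'; at [23:30] → '[iqipp]'.
Each match is replaced by 'X'.

'n6XthXthXthXlf'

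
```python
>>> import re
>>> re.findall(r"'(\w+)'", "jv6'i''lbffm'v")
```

['i', 'lbffm']

Matches: at [3:6] match "'i'", group 1 = 'i'; at [6:13] match "'lbffm'", group 1 = 'lbffm'.
Because there's exactly one group, `findall` drops the full match and keeps group 1 from each hit.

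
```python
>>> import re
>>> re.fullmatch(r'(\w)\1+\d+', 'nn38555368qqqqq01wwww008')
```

None

`\1` is not a pattern — it's the concrete string captured by group 1, re-applied verbatim.
For `fullmatch`, every character of the input must be accounted for by the pattern.
Here there's no way to consume every character, so the call returns None.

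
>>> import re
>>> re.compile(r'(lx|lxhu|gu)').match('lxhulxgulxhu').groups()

('lx',)

`|` is ordered: at each position the engine commits to the first alternative that works.
`re.match` won't scan ahead — the pattern has to work from the very first character.
The match spans [0:2] → 'lx'.
Captured: group 1 = 'lx'.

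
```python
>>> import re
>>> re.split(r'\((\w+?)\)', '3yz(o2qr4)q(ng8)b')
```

['3yz', 'o2qr4', 'q', 'ng8', 'b']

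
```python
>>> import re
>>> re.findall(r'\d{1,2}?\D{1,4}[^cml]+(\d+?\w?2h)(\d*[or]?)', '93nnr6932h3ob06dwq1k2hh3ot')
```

This matches 1 to 2 of a digit (lazy), then 1 to 4 of a non-digit, then one or more of any character except [cml]; then one or more of a digit (lazy), then optionally a word character, then the literal '2h' (captured); then zero or more of a digit, then optionally one of [or] (captured).
Matches: at [0:22] match '93nnr6932h3ob06dwq1k2h', groups = ('1k2h', '').
With 2 capturing groups, `findall` returns a 2-tuple per match.

[('1k2h', '')]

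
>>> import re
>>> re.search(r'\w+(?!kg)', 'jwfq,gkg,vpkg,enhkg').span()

(0, 4)

Because the assertion is negative and zero-width, positions next to the forbidden text are skipped.
`search` walks the string left to right and returns the first match it finds.
The match spans [0:4] → 'jwfq'.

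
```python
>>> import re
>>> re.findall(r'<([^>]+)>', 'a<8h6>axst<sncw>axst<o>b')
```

['8h6', 'sncw', 'o']

Because there's exactly one group, `findall` drops the full match and keeps group 1 from each hit.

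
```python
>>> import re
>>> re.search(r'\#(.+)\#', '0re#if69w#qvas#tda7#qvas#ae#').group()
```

'#if69w#qvas#tda7#qvas#ae#'

The match spans [3:28] → '#if69w#qvas#tda7#qvas#ae#'.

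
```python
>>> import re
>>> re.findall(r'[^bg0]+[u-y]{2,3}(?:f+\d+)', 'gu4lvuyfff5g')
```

['u4lvuyfff5']

`findall` yields the raw match text (1 of them) because the pattern has no groups.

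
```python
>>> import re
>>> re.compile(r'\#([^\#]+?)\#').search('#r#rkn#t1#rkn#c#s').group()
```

'#r#'

`re.search` scans for the first position where the pattern succeeds.
The match spans [0:3] → '#r#'.
Captured: group 1 = 'r'.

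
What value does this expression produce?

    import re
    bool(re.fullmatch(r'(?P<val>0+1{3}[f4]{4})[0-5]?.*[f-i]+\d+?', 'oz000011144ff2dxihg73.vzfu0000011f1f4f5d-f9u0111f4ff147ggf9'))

False

This matches one or more of the literal '0', then exactly 3 of a literal '1', then exactly 4 of one of [f4] (captured as 'val'); then optionally a character in [0-5], then zero or more of any character; then one or more of a character in [f-i]; then one or more of a digit (lazy).
`fullmatch` succeeds only if the pattern covers the string from start to end.
Here the string isn't matched end-to-end, so the call returns None, and `bool(None)` is False.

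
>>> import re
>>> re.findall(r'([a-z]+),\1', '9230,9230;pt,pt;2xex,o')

A backreference is literal: `\1` must see the identical characters the first group matched.
Walking the string: at [10:15] match 'pt,pt', group 1 = 'pt'.
With a single group, `findall` returns only what that group captured — 1 item.

['pt']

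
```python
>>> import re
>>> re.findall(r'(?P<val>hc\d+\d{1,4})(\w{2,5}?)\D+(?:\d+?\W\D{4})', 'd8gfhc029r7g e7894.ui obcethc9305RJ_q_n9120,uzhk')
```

[('hc029', 'r7'), ('hc9305', 'RJ')]

This matches the literal 'hc', then one or more of a digit, then 1 to 4 of a digit (captured as 'val'); then 2 to 5 of a word character (lazy) (captured); then one or more of a non-digit; then one or more of a digit (lazy), then a non-word character, then exactly 4 of a non-digit (non-capturing group).
A `+?`/`*?`/`{m,n}?` starts at its minimum and grows only as far as needed for what follows to match.
Matches: at [4:23] match 'hc029r7g e7894.ui o', groups = ('hc029', 'r7'); at [27:48] match 'hc9305RJ_q_n9120,uzhk', groups = ('hc9305', 'RJ').
Multiple groups make `findall` return tuples — one 2-tuple for each match.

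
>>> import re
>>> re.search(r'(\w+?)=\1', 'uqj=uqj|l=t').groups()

The match spans [0:7] → 'uqj=uqj'.
Captured: group 1 = 'uqj'.

('uqj',)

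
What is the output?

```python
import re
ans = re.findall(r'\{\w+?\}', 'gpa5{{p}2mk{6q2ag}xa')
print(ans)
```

Since nothing is captured, `findall` lists the 2 matched substrings directly.

['{p}', '{6q2ag}']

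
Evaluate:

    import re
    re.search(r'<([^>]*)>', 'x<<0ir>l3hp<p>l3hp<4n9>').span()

(1, 7)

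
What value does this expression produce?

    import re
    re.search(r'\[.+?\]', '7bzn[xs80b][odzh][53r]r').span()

(4, 11)

With the lazy modifier that quantifier settles for the fewest repetitions that let the rest of the pattern succeed (the atoms after it are unaffected and can still be greedy).
The match spans [4:11] → '[xs80b]'.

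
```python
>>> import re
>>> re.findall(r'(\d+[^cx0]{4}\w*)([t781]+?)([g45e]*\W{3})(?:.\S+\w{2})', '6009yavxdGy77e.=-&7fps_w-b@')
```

Pattern: one or more of a digit, then exactly 4 of any character except [cx0], then zero or more of a word character (captured); then one or more of one of [t781] (lazy) (captured); then zero or more of one of [g45e], then exactly 3 of a non-word character (captured); then any character, then one or more of a non-whitespace character, then exactly 2 of a word character (non-capturing group).
Scanning left to right: at [0:24] match '6009yavxdGy77e.=-&7fps_w', groups = ('6009yavxdGy7', '7', 'e.=-').
`findall` packs the 3 group values into a tuple for every match.

[('6009yavxdGy7', '7', 'e.=-')]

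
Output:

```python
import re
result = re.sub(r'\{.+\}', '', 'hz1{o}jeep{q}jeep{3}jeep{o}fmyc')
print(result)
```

hz1fmyc

Matches: at [3:27] → '{o}jeep{q}jeep{3}jeep{o}'.
Every occurrence is swapped for ''.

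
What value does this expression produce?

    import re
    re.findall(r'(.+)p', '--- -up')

['--- -u']

This matches one or more of any character (captured); then a literal 'p'.
Walking the string: at [0:7] match '--- -up', group 1 = '--- -u'.
Because there's exactly one group, `findall` drops the full match and keeps group 1 from the one hit.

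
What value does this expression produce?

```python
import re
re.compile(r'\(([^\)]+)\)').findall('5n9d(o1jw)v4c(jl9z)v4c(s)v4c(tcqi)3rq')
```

`findall` collects group 1 from each match (4 total).

['o1jw', 'jl9z', 's', 'tcqi']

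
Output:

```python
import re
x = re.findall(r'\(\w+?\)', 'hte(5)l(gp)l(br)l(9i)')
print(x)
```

['(5)', '(gp)', '(br)', '(9i)']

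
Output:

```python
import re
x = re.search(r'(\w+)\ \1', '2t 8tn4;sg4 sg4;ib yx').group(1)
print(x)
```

The backreference `\1` re-matches whatever the first group consumed, character for character.
Unlike `match`, `search` isn't anchored — it looks for the pattern anywhere in the string.
The match spans [8:15] → 'sg4 sg4'.
Captured: group 1 = 'sg4'.

sg4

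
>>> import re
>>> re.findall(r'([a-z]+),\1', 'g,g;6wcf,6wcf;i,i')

`\1` is not a pattern — it's the concrete string captured by group 1, re-applied verbatim.
Because there's exactly one group, `findall` drops the full match and keeps group 1 from each hit.

['g', 'i']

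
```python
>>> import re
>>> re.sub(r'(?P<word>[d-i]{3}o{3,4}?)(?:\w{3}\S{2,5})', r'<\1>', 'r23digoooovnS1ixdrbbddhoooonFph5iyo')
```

This matches exactly 3 of a character in [d-i], then 3 to 4 of the literal 'o' (lazy) (captured as 'word'); then exactly 3 of a word character, then 2 to 5 of a non-whitespace character (non-capturing group).
Lazy quantifiers expand one character at a time until the remainder of the pattern can match.
Matches: at [3:17] → 'digoooovnS1ixd'; at [20:34] → 'ddhoooonFph5iy'.
Each match is replaced using the text its own group 1 captured.

'r23<digooo>rbb<ddhooo>o'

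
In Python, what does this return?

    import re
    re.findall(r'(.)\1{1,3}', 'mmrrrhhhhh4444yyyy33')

['m', 'r', 'h', '4', 'y', '3']

After group 1 captures some text, `\1` only succeeds where that same text appears again.
Scanning left to right: at [0:2] match 'mm', group 1 = 'm'; at [2:5] match 'rrr', group 1 = 'r'; at [5:9] match 'hhhh', group 1 = 'h'; at [10:14] match '4444', group 1 = '4'; at [14:18] match 'yyyy', group 1 = 'y'; ….
One capturing group, so `findall` returns just the captured substring from each match — 6 in all.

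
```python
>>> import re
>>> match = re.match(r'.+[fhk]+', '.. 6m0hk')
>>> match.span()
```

(0, 8)

Pattern: one or more of any character; then one or more of one of [fhk].
With `match`, the pattern is implicitly anchored at the beginning.
The match spans [0:8] → '.. 6m0hk'.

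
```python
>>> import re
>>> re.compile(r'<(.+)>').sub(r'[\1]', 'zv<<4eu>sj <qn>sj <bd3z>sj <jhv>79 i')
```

'zv[<4eu>sj <qn>sj <bd3z>sj <jhv]79 i'

`\1` in the replacement pulls in group 1's text for each match.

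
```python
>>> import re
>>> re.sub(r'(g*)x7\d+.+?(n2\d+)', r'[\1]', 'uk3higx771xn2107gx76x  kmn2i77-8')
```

'uk3hi[g]gx76x  kmn2i77-8'

The pattern matches zero or more of a literal 'g' (captured); then the literal 'x7', then one or more of a digit, then one or more of any character (lazy); then the literal 'n2', then one or more of a digit (captured).
Matches: at [5:16] → 'gx771xn2107'.
The replacement refers to a captured group, so each match is rewritten using its own captured text.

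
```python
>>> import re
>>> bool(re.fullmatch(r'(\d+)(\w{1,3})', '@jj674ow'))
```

The pattern matches one or more of a digit (captured); then 1 to 3 of a word character (captured).
`re.fullmatch` is like wrapping the pattern in `^…$` (in single-line mode).
Here there's no way to consume every character, so the call returns None, and `bool(None)` is False.

False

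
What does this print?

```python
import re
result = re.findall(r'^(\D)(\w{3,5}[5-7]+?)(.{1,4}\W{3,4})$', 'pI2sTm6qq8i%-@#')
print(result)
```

This matches anchored at the start of the string; then a non-digit (captured); then 3 to 5 of a word character, then one or more of a character in [5-7] (lazy) (captured); then 1 to 4 of any character, then 3 to 4 of a non-word character (captured); then anchored at the end.
Walking the string: at [0:15] match 'pI2sTm6qq8i%-@#', groups = ('p', 'I2sTm6', 'qq8i%-@#').
With 3 capturing groups, `findall` returns a 3-tuple per match.

[('p', 'I2sTm6', 'qq8i%-@#')]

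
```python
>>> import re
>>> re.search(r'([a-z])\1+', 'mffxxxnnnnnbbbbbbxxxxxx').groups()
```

`\1` has to match the exact text group 1 already captured.
`re.search` scans for the first position where the pattern succeeds.
The match spans [1:3] → 'ff'.
Captured: group 1 = 'f'.

('f',)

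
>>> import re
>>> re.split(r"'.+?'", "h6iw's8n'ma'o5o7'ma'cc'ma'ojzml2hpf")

['h6iw', 'ma', 'ma', "ma'ojzml2hpf"]

Because the quantifier is non-greedy, it stops expanding at the earliest point where the rest of the pattern can succeed.
Splitting on the pattern gives 4 pieces.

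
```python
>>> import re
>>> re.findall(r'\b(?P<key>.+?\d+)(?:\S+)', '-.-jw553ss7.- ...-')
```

The pattern matches a word boundary (`\b`, zero-width); then one or more of any character (lazy), then one or more of a digit (captured as 'key'); then one or more of a non-whitespace character (non-capturing group).
With a single group, `findall` returns only what that group captured — 1 item.

['jw553']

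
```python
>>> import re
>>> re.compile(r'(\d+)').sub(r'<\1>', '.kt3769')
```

'.kt<3769>'

The pattern matches one or more of a digit (captured).
Matches: at [3:7] → '3769'.
`\1` in the replacement pulls in group 1's text for each match.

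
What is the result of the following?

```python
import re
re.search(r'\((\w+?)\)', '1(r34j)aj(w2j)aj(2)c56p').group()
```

'(r34j)'

`re.search` scans for the first position where the pattern succeeds.
The match spans [1:7] → '(r34j)'.
Captured: group 1 = 'r34j'.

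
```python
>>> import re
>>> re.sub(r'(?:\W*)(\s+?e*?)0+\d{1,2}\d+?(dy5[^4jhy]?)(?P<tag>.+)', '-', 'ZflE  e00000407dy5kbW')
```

Pattern: zero or more of a non-word character (non-capturing group); then one or more of whitespace (lazy), then zero or more of the literal 'e' (lazy) (captured); then one or more of the literal '0', then 1 to 2 of a digit, then one or more of a digit (lazy); then the literal 'dy5', then optionally any character except [4jhy] (captured); then one or more of any character (captured as 'tag').
Matches: at [4:21] → '  e00000407dy5kbW'.
`sub` substitutes '-' at each match site.

'ZflE-'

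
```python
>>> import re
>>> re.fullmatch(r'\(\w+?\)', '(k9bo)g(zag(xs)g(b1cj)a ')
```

None

`re.fullmatch` requires the pattern to consume the entire string.
Here the string isn't matched end-to-end, so the call returns None.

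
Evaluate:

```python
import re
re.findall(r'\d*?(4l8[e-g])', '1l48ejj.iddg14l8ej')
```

['4l8e']

Pattern: zero or more of a digit (lazy); then the literal '4l8', then a character in [e-g] (captured).
Because there's exactly one group, `findall` drops the full match and keeps group 1 from the one hit.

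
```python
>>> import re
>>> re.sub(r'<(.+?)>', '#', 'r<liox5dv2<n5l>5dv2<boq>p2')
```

'r#5dv2#p2'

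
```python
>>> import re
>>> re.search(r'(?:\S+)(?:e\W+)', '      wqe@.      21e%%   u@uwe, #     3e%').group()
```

'wqe@.      '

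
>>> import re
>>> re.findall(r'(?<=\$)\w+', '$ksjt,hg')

The `(?=…)`/`(?<=…)` assertion just peeks at neighbouring text; it doesn't advance the match position.
With no groups in the pattern, `findall` gives back each whole match — 1 here.

['ksjt']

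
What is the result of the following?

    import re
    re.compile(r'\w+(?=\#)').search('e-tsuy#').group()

The `(?=…)`/`(?<=…)` assertion just peeks at neighbouring text; it doesn't advance the match position.
Unlike `match`, `search` isn't anchored — it looks for the pattern anywhere in the string.
The match spans [2:6] → 'tsuy'.

'tsuy'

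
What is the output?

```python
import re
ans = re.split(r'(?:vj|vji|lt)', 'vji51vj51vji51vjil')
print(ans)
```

Alternation tries branches left to right and keeps the first one that lets the overall match succeed at that position.
Matches to split on: at [0:2] → 'vj'; at [5:7] → 'vj'; at [9:11] → 'vj'; at [14:16] → 'vj'.
Each match becomes a cut point; 5 segments remain.

['', 'i51', '51', 'i51', 'il']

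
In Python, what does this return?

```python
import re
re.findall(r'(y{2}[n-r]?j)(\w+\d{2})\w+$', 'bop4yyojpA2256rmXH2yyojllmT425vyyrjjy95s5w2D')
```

The pattern matches exactly 2 of the literal 'y', then optionally a character in [n-r], then a literal 'j' (captured); then one or more of a word character, then exactly 2 of a digit (captured); then one or more of a word character; then anchored at the end.
Matches: at [4:44] match 'yyojpA2256rmXH2yyojllmT425vyyrjjy95s5w2D', groups = ('yyoj', 'pA2256rmXH2yyojllmT425vyyrjjy95').
`findall` packs the 2 group values into a tuple for every match.

[('yyoj', 'pA2256rmXH2yyojllmT425vyyrjjy95')]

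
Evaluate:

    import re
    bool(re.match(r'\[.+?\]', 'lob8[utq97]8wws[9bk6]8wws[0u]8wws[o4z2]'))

`re.match` won't scan ahead — the pattern has to work from the very first character.
Here the pattern fails at index 0, so the call returns None, and `bool(None)` is False.

False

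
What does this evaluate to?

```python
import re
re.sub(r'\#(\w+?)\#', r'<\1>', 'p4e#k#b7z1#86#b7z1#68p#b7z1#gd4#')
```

'p4e<k>b7z1<86>b7z1<68p>b7z1<gd4>'

Matches: at [3:6] → '#k#'; at [10:14] → '#86#'; at [18:23] → '#68p#'; at [27:32] → '#gd4#'.
Each match is replaced using the text its own group 1 captured.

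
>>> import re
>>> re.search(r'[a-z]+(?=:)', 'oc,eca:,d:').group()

'eca'

The `(?=…)`/`(?<=…)` assertion just peeks at neighbouring text; it doesn't advance the match position.
`re.search` scans for the first position where the pattern succeeds.
The match spans [3:6] → 'eca'.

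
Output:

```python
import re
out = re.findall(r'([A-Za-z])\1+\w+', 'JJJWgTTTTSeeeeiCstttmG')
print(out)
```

After group 1 captures some text, `\1` only succeeds where that same text appears again.
Scanning left to right: at [0:22] match 'JJJWgTTTTSeeeeiCstttmG', group 1 = 'J'.
`findall` collects group 1 from the one match (1 total).

['J']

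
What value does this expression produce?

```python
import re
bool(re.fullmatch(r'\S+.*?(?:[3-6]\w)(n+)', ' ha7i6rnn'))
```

False

`re.fullmatch` is like wrapping the pattern in `^…$` (in single-line mode).
Here there's no way to consume every character, so the call returns None, and `bool(None)` is False.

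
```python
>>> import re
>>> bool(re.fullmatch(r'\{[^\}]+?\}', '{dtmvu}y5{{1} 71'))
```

False

`fullmatch` succeeds only if the pattern covers the string from start to end.
Here the string isn't matched end-to-end, so the call returns None, and `bool(None)` is False.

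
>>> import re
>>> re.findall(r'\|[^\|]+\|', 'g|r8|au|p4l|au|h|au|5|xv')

Scanning left to right: at [1:5] → '|r8|'; at [7:12] → '|p4l|'; at [14:17] → '|h|'; at [19:22] → '|5|'.
No capturing groups, so `findall` returns the 4 full match strings.

['|r8|', '|p4l|', '|h|', '|5|']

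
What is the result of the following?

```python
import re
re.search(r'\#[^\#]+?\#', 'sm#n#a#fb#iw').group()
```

'#n#'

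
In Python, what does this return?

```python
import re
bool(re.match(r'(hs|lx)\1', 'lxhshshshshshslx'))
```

False

`\1` is not a pattern — it's the concrete string captured by group 1, re-applied verbatim.
`re.match` won't scan ahead — the pattern has to work from the very first character.
Here the pattern fails at index 0, so the call returns None, and `bool(None)` is False.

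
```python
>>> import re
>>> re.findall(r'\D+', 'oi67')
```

Pattern: one or more of a non-digit.
Matches: at [0:2] → 'oi'.
`findall` yields the raw match text (1 of them) because the pattern has no groups.

['oi']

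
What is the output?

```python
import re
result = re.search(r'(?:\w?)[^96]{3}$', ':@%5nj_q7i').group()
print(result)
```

_q7i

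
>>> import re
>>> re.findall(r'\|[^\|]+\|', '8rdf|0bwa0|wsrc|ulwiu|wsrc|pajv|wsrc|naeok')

['|0bwa0|', '|ulwiu|', '|pajv|']

`findall` yields the raw match text (3 of them) because the pattern has no groups.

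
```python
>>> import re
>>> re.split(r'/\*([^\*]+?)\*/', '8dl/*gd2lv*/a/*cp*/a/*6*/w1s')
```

Matches to split on: at [3:12] → '/*gd2lv*/'; at [13:19] → '/*cp*/'; at [20:25] → '/*6*/'.
The group in the pattern means `split` returns the separators' captures alongside the pieces.

['8dl', 'gd2lv', 'a', 'cp', 'a', '6', 'w1s']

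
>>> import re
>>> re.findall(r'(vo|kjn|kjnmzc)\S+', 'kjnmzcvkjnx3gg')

['kjn']

Alternation tries branches left to right and keeps the first one that lets the overall match succeed at that position.
Matches: at [0:14] match 'kjnmzcvkjnx3gg', group 1 = 'kjn'.
Because there's exactly one group, `findall` drops the full match and keeps group 1 from the one hit.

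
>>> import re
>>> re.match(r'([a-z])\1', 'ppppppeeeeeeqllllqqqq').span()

(0, 2)

`re.match` won't scan ahead — the pattern has to work from the very first character.
The match spans [0:2] → 'pp'.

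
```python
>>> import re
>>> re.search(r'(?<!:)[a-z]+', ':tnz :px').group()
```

'nz'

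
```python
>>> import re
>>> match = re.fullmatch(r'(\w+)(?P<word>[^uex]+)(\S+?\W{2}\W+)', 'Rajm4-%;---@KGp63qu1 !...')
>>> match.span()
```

(0, 25)

The pattern matches one or more of a word character (captured); then one or more of any character except [uex] (captured as 'word'); then one or more of a non-whitespace character (lazy), then exactly 2 of a non-word character, then one or more of a non-word character (captured).
`re.fullmatch` is like wrapping the pattern in `^…$` (in single-line mode).
The match spans [0:25] → 'Rajm4-%;---@KGp63qu1 !...'.
Captured: group 1 = 'Rajm4', group 2 = '-%;---@KGp63q', group 3 = 'u1 !...'.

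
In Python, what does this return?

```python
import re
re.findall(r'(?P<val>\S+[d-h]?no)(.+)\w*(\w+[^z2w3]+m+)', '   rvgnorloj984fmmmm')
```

[('rvgno', 'rloj984fm', 'mmm')]

This matches one or more of a non-whitespace character, then optionally a character in [d-h], then the literal 'no' (captured as 'val'); then one or more of any character (captured); then zero or more of a word character; then one or more of a word character, then one or more of any character except [z2w3], then one or more of a literal 'm' (captured).
Matches: at [3:20] match 'rvgnorloj984fmmmm', groups = ('rvgno', 'rloj984fm', 'mmm').
`findall` packs the 3 group values into a tuple for every match.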